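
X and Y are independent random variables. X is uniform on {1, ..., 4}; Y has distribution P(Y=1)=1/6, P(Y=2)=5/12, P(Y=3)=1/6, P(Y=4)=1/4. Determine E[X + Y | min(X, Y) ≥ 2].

29/5

P(min(X, Y) ≥ 2) = 5/8.
Summing (X+Y)·P(x,y) over outcomes with min(X, Y) ≥ 2 gives 29/8.
E[X + Y | min(X, Y) ≥ 2] = (29/8) / (5/8) = 29/5.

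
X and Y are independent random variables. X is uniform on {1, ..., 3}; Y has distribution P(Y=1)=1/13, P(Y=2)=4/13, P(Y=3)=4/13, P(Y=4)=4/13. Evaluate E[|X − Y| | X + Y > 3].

P(X + Y > 3) = 11/13.
Summing |X−Y|·P(x,y) over outcomes with X + Y > 3 gives 14/13.
E[|X − Y| | X + Y > 3] = (14/13) / (11/13) = 14/11.

14/11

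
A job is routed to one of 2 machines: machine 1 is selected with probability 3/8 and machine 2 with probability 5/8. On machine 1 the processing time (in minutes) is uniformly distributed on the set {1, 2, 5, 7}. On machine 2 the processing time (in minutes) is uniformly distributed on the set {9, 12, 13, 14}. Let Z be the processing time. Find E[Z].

E[Z | machine 1] = (1+2+5+7)/4 = 15/4.
E[Z | machine 2] = (9+12+13+14)/4 = 12.
By the law of total expectation,
E[Z] = (3/8)·(15/4) + (5/8)·(12) = 285/32.

285/32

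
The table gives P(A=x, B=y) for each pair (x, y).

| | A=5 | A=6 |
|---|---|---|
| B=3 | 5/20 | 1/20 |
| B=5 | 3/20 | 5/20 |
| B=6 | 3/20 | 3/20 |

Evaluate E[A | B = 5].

P(B = 5) = 2/5.
Summing A·P(A=x,B=y) over the conditioning event gives 9/4.
E[A | B = 5] = (9/4) / (2/5) = 45/8.

45/8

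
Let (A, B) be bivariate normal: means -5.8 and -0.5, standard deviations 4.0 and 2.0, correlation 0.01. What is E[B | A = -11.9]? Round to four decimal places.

The regression of B on A has slope ρ·σ_B/σ_A and passes through (μ_A, μ_B).
E[B | A=-11.9] = -0.5 + (0.01)·(2.0/4.0)·(-11.9 − (-5.8)) = -0.5 + (0.005)·(-6.1) = -0.5305.

-0.5305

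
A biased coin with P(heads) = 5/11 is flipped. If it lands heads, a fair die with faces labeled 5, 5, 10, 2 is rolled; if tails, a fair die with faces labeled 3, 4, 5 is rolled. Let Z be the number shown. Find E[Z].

E[Z | heads] = (5+5+10+2)/4 = 11/2.
E[Z | tails] = (3+4+5)/3 = 4.
By the law of total expectation,
E[Z] = (5/11)·(11/2) + (6/11)·(4) = 103/22.

103/22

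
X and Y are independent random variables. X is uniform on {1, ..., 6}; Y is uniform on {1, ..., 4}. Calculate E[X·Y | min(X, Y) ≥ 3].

Outcomes with min(X, Y) ≥ 3: (3,3), (3,4), (4,3), (4,4), (5,3), (5,4), (6,3), (6,4), each with probability 1/24.
E[X·Y | min(X, Y) ≥ 3] = (9 + 12 + 12 + 16 + 15 + 20 + 18 + 24) / 8 = 63/4.

63/4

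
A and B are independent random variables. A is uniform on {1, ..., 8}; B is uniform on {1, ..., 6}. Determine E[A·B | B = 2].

P(B = 2) = 1/6.
Summing AB·P(x,y) over outcomes with B = 2 gives 3/2.
E[A·B | B = 2] = (3/2) / (1/6) = 9.

9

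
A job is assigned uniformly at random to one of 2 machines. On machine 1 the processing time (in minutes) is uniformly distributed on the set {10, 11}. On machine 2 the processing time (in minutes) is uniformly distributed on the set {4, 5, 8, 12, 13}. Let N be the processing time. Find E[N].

E[N | machine 1] = (10+11)/2 = 21/2.
E[N | machine 2] = (4+5+8+12+13)/5 = 42/5.
E[N] = (1/2)·(21/2) + (1/2)·(42/5) = 189/20.

189/20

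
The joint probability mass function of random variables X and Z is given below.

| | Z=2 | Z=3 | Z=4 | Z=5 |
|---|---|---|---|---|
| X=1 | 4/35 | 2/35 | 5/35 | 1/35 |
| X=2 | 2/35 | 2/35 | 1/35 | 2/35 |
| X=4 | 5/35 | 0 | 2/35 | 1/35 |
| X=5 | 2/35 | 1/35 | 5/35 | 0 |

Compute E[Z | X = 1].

P(X = 1) = 12/35.
Summing Z·P(X=x,Z=y) over the conditioning event gives 39/35.
E[Z | X = 1] = (39/35) / (12/35) = 13/4.

13/4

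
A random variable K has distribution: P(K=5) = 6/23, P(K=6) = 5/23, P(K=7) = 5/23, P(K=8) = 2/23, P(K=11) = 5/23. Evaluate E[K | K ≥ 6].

P(K ≥ 6) = 17/23.
Σ over the event: 6·5/23 + 7·5/23 + 8·2/23 + 11·5/23 = 136/23.
E[K | K ≥ 6] = (136/23) / (17/23) = 8.

8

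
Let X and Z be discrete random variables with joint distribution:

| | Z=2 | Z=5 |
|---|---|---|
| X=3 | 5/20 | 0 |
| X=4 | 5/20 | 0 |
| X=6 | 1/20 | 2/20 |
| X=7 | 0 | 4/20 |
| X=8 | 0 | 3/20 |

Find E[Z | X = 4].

2

P(X = 4) = 1/4.
Summing Z·P(X=x,Z=y) over the conditioning event gives 1/2.
E[Z | X = 4] = (1/2) / (1/4) = 2.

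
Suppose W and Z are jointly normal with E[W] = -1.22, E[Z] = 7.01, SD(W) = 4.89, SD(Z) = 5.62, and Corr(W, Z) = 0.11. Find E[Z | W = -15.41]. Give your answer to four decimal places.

For a bivariate normal, E[Z | W=x] = μ_Z + ρ·(σ_Z/σ_W)·(x − μ_W).
E[Z | W=-15.41] = 7.01 + (0.11)·(5.62/4.89)·(-15.41 − (-1.22)) = 7.01 + (0.12642)·(-14.19) = 5.2161.

5.2161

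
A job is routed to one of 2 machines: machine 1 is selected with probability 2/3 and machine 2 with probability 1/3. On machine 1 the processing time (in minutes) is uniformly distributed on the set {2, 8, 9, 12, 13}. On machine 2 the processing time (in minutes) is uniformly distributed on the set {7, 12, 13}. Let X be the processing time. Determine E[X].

E[X | machine 1] = (2+8+9+12+13)/5 = 44/5.
E[X | machine 2] = (7+12+13)/3 = 32/3.
E[X] = (2/3)·(44/5) + (1/3)·(32/3) = 424/45.

424/45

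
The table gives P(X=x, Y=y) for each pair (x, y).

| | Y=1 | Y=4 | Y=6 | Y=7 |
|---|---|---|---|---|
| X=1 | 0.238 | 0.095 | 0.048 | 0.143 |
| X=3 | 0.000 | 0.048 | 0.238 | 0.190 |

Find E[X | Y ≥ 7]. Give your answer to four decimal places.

2.1411

P(Y ≥ 7) = 0.333.
Σ X·P over the event = 1·(0.143) + 3·(0.190) = 0.713.
E[X | Y ≥ 7] = (0.713) / (0.333) = 2.1411.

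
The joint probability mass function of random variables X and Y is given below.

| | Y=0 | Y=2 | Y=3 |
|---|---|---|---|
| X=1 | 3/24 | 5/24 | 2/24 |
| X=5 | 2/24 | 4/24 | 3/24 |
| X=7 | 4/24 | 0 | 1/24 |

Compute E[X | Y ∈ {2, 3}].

P(Y ∈ {2, 3}) = 5/8.
Σ X·P over the event = 1·(5/24) + 1·(2/24) + 5·(4/24) + 5·(3/24) + 7·(1/24) = 49/24.
E[X | Y ∈ {2, 3}] = (49/24) / (5/8) = 49/15.

49/15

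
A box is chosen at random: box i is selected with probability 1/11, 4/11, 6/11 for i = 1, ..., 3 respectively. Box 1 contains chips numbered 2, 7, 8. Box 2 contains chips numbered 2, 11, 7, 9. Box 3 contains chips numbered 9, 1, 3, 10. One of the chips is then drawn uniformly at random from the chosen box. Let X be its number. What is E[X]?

415/66

E[X | box 1] = (2+7+8)/3 = 17/3.
E[X | box 2] = (2+11+7+9)/4 = 29/4.
E[X | box 3] = (9+1+3+10)/4 = 23/4.
E[X] = (1/11)·(17/3) + (4/11)·(29/4) + (6/11)·(23/4) = 415/66.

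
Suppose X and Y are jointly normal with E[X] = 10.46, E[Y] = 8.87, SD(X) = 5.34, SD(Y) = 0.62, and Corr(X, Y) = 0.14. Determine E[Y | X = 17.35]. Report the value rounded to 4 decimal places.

For a bivariate normal, E[Y | X=x] = μ_Y + ρ·(σ_Y/σ_X)·(x − μ_X).
E[Y | X=17.35] = 8.87 + (0.14)·(0.62/5.34)·(17.35 − (10.46)) = 8.87 + (0.016255)·(6.89) = 8.9820.

8.9820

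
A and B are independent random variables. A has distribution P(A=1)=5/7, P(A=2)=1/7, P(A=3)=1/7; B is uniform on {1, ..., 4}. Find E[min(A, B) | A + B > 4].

17/10

P(A + B > 4) = 5/14.
Summing min(A,B)·P(x,y) over outcomes with A + B > 4 gives 17/28.
E[min(A, B) | A + B > 4] = (17/28) / (5/14) = 17/10.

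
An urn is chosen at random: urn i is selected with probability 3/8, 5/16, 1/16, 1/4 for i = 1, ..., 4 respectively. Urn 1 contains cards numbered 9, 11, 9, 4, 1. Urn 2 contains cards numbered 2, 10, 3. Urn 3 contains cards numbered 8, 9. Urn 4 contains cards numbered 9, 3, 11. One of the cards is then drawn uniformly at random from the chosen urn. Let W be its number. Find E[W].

3149/480

E[W | urn 1] = (9+11+9+4+1)/5 = 34/5.
E[W | urn 2] = (2+10+3)/3 = 5.
E[W | urn 3] = (8+9)/2 = 17/2.
E[W | urn 4] = (9+3+11)/3 = 23/3.
By the law of total expectation,
E[W] = (3/8)·(34/5) + (5/16)·(5) + (1/16)·(17/2) + (1/4)·(23/3) = 3149/480.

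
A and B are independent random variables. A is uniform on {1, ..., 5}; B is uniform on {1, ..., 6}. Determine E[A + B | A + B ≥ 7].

25/3

P(A + B ≥ 7) = 1/2.
Summing (A+B)·P(x,y) over outcomes with A + B ≥ 7 gives 25/6.
E[A + B | A + B ≥ 7] = (25/6) / (1/2) = 25/3.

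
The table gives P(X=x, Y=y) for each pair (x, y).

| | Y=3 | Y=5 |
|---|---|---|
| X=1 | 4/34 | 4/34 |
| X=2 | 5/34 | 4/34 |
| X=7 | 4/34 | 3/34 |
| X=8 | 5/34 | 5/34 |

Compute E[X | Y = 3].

P(Y = 3) = 9/17.
Σ X·P over the event = 1·(4/34) + 2·(5/34) + 7·(4/34) + 8·(5/34) = 41/17.
E[X | Y = 3] = (41/17) / (9/17) = 41/9.

41/9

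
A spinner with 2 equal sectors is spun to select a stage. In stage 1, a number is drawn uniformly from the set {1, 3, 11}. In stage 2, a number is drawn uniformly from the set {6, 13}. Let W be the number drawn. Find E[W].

E[W | stage 1] = (1+3+11)/3 = 5.
E[W | stage 2] = (6+13)/2 = 19/2.
E[W] = (1/2)·(5) + (1/2)·(19/2) = 29/4.

29/4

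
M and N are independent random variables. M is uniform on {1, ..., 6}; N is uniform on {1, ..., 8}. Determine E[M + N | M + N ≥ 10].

P(M + N ≥ 10) = 5/16.
Summing (M+N)·P(x,y) over outcomes with M + N ≥ 10 gives 85/24.
E[M + N | M + N ≥ 10] = (85/24) / (5/16) = 34/3.

34/3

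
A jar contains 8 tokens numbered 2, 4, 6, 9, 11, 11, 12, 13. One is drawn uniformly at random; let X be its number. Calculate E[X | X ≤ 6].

4

P(X ≤ 6) = 3/8.
Σ over the event: 2·1/8 + 4·1/8 + 6·1/8 = 3/2.
E[X | X ≤ 6] = (3/2) / (3/8) = 4.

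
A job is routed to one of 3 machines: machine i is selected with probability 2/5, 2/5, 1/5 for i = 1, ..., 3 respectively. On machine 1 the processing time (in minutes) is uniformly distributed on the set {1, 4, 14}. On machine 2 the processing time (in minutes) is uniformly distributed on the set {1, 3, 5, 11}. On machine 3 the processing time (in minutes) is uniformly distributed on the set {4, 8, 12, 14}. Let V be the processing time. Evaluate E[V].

E[V | machine 1] = (1+4+14)/3 = 19/3.
E[V | machine 2] = (1+3+5+11)/4 = 5.
E[V | machine 3] = (4+8+12+14)/4 = 19/2.
By the law of total expectation,
E[V] = (2/5)·(19/3) + (2/5)·(5) + (1/5)·(19/2) = 193/30.

193/30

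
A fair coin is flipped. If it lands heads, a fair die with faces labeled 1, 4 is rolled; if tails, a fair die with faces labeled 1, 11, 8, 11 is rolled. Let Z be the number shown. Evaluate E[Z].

E[Z | heads] = (1+4)/2 = 5/2.
E[Z | tails] = (1+11+8+11)/4 = 31/4.
By the law of total expectation,
E[Z] = (1/2)·(5/2) + (1/2)·(31/4) = 41/8.

41/8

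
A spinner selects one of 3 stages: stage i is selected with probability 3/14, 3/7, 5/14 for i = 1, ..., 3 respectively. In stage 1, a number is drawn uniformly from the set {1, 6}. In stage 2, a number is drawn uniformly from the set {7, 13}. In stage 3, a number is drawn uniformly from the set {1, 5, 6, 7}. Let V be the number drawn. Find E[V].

E[V | stage 1] = (1+6)/2 = 7/2.
E[V | stage 2] = (7+13)/2 = 10.
E[V | stage 3] = (1+5+6+7)/4 = 19/4.
E[V] = (3/14)·(7/2) + (3/7)·(10) + (5/14)·(19/4) = 377/56.

377/56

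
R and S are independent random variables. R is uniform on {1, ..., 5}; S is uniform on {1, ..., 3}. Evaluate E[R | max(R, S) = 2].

Outcomes with max(R, S) = 2: (1,2), (2,1), (2,2), each with probability 1/15.
E[R | max(R, S) = 2] = (1 + 2 + 2) / 3 = 5/3.

5/3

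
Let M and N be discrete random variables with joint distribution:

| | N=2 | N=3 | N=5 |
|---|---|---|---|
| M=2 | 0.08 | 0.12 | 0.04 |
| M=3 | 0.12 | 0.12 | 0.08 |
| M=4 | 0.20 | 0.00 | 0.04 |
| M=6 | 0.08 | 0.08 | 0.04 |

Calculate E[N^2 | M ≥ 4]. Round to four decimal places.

P(M ≥ 4) = 0.44.
Summing N^2·P(M=x,N=y) over the conditioning event gives 3.84.
E[N^2 | M ≥ 4] = (3.84) / (0.44) = 8.7273.

8.7273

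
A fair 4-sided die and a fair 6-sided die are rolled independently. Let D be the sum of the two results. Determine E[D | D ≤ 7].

46/9

P(D ≤ 7) = 3/4.
Σ over the event: 2·1/24 + 3·1/12 + 4·1/8 + 5·1/6 + 6·1/6 + 7·1/6 = 23/6.
E[D | D ≤ 7] = (23/6) / (3/4) = 46/9.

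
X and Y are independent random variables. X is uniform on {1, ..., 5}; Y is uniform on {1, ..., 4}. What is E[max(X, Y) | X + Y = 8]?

9/2

Outcomes with X + Y = 8: (4,4), (5,3), each with probability 1/20.
E[max(X, Y) | X + Y = 8] = (4 + 5) / 2 = 9/2.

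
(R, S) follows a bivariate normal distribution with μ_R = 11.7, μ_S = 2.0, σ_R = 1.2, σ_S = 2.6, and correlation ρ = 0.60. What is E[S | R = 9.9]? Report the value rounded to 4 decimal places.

-0.3400

The regression of S on R has slope ρ·σ_S/σ_R and passes through (μ_R, μ_S).
E[S | R=9.9] = 2.0 + (0.60)·(2.6/1.2)·(9.9 − (11.7)) = 2.0 + (1.3)·(-1.8) = -0.3400.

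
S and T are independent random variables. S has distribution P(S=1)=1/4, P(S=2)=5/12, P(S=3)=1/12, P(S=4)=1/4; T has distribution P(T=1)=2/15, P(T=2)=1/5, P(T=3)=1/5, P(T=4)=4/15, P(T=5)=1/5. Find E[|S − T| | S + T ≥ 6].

167/93

P(S + T ≥ 6) = 31/60.
Summing |S−T|·P(x,y) over outcomes with S + T ≥ 6 gives 167/180.
E[|S − T| | S + T ≥ 6] = (167/180) / (31/60) = 167/93.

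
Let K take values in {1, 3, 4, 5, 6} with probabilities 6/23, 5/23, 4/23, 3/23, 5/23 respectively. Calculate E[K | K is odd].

18/7

P(K is odd) = 14/23.
Σ over the event: 1·6/23 + 3·5/23 + 5·3/23 = 36/23.
E[K | K is odd] = (36/23) / (14/23) = 18/7.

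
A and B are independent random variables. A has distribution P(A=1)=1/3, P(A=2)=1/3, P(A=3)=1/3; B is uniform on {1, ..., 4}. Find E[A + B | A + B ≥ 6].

19/3

P(A + B ≥ 6) = 1/4.
Summing (A+B)·P(x,y) over outcomes with A + B ≥ 6 gives 19/12.
E[A + B | A + B ≥ 6] = (19/12) / (1/4) = 19/3.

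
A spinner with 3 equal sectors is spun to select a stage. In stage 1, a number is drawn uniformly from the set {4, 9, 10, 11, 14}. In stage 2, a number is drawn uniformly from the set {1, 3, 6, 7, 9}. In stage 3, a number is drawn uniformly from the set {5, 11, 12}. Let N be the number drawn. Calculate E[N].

362/45

E[N | stage 1] = (4+9+10+11+14)/5 = 48/5.
E[N | stage 2] = (1+3+6+7+9)/5 = 26/5.
E[N | stage 3] = (5+11+12)/3 = 28/3.
E[N] = (1/3)·(48/5) + (1/3)·(26/5) + (1/3)·(28/3) = 362/45.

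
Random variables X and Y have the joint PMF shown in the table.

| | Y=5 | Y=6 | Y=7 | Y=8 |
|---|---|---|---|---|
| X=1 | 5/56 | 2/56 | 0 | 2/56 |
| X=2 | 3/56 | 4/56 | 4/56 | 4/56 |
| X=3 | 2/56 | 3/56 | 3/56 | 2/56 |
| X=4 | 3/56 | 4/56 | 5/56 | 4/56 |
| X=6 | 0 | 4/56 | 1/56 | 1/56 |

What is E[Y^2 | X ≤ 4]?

2149/50

P(X ≤ 4) = 25/28.
Summing Y^2·P(X=x,Y=y) over the conditioning event gives 307/8.
E[Y^2 | X ≤ 4] = (307/8) / (25/28) = 2149/50.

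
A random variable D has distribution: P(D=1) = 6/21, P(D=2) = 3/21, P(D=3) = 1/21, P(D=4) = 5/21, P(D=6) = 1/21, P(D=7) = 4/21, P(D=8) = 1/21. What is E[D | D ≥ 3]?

P(D ≥ 3) = 4/7.
Σ over the event: 3·1/21 + 4·5/21 + 6·1/21 + 7·4/21 + 8·1/21 = 65/21.
E[D | D ≥ 3] = (65/21) / (4/7) = 65/12.

65/12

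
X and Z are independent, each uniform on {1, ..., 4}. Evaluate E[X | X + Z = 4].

Outcomes with X + Z = 4: (1,3), (2,2), (3,1), each with probability 1/16.
E[X | X + Z = 4] = (1 + 2 + 3) / 3 = 2.

2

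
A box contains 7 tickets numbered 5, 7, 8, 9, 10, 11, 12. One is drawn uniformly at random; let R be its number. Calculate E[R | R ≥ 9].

21/2

P(R ≥ 9) = 4/7.
Σ over the event: 9·1/7 + 10·1/7 + 11·1/7 + 12·1/7 = 6.
E[R | R ≥ 9] = (6) / (4/7) = 21/2.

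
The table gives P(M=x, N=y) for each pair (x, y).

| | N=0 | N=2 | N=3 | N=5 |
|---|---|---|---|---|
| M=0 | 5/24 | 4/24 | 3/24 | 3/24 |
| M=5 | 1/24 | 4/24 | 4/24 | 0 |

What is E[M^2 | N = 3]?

P(N = 3) = 7/24.
Σ M^2·P over the event = 0·(3/24) + 25·(4/24) = 25/6.
E[M^2 | N = 3] = (25/6) / (7/24) = 100/7.

100/7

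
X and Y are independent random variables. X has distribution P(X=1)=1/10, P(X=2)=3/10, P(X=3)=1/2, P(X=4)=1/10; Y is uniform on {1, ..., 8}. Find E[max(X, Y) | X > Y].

3

P(X > Y) = 1/5.
Summing max(X,Y)·P(x,y) over outcomes with X > Y gives 3/5.
E[max(X, Y) | X > Y] = (3/5) / (1/5) = 3.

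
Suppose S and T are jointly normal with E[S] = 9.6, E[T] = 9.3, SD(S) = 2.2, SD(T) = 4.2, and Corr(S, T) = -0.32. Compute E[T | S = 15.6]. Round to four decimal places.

The regression of T on S has slope ρ·σ_T/σ_S and passes through (μ_S, μ_T).
E[T | S=15.6] = 9.3 + (-0.32)·(4.2/2.2)·(15.6 − (9.6)) = 9.3 + (-0.61091)·(6) = 5.6345.

5.6345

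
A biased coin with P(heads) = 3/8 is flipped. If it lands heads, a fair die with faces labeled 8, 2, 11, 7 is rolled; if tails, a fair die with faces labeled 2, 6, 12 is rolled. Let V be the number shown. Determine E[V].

163/24

E[V | heads] = (8+2+11+7)/4 = 7.
E[V | tails] = (2+6+12)/3 = 20/3.
By the law of total expectation,
E[V] = (3/8)·(7) + (5/8)·(20/3) = 163/24.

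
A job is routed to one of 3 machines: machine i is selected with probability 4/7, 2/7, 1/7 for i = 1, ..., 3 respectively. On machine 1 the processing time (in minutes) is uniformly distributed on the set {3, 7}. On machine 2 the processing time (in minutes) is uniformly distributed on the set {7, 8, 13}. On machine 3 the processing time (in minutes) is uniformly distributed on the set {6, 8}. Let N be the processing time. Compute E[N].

E[N | machine 1] = (3+7)/2 = 5.
E[N | machine 2] = (7+8+13)/3 = 28/3.
E[N | machine 3] = (6+8)/2 = 7.
By the law of total expectation,
E[N] = (4/7)·(5) + (2/7)·(28/3) + (1/7)·(7) = 137/21.

137/21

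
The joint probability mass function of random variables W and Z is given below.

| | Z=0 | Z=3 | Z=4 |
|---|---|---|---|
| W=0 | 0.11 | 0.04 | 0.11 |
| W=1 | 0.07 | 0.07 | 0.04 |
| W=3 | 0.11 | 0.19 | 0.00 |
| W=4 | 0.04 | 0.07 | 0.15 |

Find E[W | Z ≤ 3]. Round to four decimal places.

P(Z ≤ 3) = 0.70.
Σ W·P over the event = 0·(0.11) + 0·(0.04) + 1·(0.07) + 1·(0.07) + 3·(0.11) + 3·(0.19) + 4·(0.04) + 4·(0.07) = 1.48.
E[W | Z ≤ 3] = (1.48) / (0.70) = 2.1143.

2.1143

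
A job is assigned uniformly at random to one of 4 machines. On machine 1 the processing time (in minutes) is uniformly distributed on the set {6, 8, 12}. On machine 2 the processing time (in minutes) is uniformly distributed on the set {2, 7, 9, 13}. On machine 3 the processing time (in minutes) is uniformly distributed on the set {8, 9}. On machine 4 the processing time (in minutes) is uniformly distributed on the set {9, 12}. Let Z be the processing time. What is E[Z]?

E[Z | machine 1] = (6+8+12)/3 = 26/3.
E[Z | machine 2] = (2+7+9+13)/4 = 31/4.
E[Z | machine 3] = (8+9)/2 = 17/2.
E[Z | machine 4] = (9+12)/2 = 21/2.
By the law of total expectation,
E[Z] = (1/4)·(26/3) + (1/4)·(31/4) + (1/4)·(17/2) + (1/4)·(21/2) = 425/48.

425/48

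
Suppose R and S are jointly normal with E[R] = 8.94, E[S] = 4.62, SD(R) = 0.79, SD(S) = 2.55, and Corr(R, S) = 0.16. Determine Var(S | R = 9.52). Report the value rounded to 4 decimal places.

6.3360

The conditional variance in a bivariate normal is σ_S²(1 − ρ²), independent of x.
Var(S | R=9.52) = (2.55)²·(1 − (0.16)²) = 6.5025·0.9744 = 6.3360.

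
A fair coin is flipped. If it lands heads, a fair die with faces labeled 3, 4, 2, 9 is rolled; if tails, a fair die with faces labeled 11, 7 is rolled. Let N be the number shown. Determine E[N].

E[N | heads] = (3+4+2+9)/4 = 9/2.
E[N | tails] = (11+7)/2 = 9.
E[N] = (1/2)·(9/2) + (1/2)·(9) = 27/4.

27/4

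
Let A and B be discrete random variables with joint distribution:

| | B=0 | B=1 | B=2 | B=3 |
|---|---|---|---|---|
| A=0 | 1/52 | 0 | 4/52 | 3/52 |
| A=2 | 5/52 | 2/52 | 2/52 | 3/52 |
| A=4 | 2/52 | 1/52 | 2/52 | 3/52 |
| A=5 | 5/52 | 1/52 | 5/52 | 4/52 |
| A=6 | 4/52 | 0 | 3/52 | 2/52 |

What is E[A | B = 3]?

10/3

P(B = 3) = 15/52.
Summing A·P(A=x,B=y) over the conditioning event gives 25/26.
E[A | B = 3] = (25/26) / (15/52) = 10/3.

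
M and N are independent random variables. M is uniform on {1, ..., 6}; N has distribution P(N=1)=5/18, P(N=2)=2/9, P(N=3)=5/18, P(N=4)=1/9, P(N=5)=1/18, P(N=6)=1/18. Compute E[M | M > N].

P(M > N) = 61/108.
Summing M·P(x,y) over outcomes with M > N gives 275/108.
E[M | M > N] = (275/108) / (61/108) = 275/61.

275/61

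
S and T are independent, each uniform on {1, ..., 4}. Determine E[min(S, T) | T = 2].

7/4

Outcomes with T = 2: (1,2), (2,2), (3,2), (4,2), each with probability 1/16.
E[min(S, T) | T = 2] = (1 + 2 + 2 + 2) / 4 = 7/4.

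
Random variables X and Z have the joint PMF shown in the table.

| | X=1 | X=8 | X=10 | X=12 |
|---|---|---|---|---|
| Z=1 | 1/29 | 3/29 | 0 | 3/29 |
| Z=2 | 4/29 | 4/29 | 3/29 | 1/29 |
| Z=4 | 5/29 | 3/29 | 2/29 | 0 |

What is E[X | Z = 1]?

P(Z = 1) = 7/29.
Summing X·P(X=x,Z=y) over the conditioning event gives 61/29.
E[X | Z = 1] = (61/29) / (7/29) = 61/7.

61/7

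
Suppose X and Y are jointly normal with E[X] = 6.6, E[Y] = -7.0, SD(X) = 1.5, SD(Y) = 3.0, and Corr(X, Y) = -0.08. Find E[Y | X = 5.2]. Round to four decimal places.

-6.7760

For a bivariate normal, E[Y | X=x] = μ_Y + ρ·(σ_Y/σ_X)·(x − μ_X).
E[Y | X=5.2] = -7.0 + (-0.08)·(3.0/1.5)·(5.2 − (6.6)) = -7.0 + (-0.16)·(-1.4) = -6.7760.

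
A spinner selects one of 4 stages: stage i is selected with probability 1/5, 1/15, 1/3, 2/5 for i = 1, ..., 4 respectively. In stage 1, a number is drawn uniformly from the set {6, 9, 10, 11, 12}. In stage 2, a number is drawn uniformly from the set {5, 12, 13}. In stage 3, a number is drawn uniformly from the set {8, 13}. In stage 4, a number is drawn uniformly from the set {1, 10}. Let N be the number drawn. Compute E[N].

E[N | stage 1] = (6+9+10+11+12)/5 = 48/5.
E[N | stage 2] = (5+12+13)/3 = 10.
E[N | stage 3] = (8+13)/2 = 21/2.
E[N | stage 4] = (1+10)/2 = 11/2.
E[N] = (1/5)·(48/5) + (1/15)·(10) + (1/3)·(21/2) + (2/5)·(11/2) = 1243/150.

1243/150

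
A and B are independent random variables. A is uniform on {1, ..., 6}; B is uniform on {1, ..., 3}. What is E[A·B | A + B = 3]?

P(A + B = 3) = 1/9.
Summing AB·P(x,y) over outcomes with A + B = 3 gives 2/9.
E[A·B | A + B = 3] = (2/9) / (1/9) = 2.

2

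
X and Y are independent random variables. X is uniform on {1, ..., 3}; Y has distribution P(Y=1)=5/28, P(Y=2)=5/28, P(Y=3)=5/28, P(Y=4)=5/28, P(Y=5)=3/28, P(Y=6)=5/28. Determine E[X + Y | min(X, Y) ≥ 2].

P(min(X, Y) ≥ 2) = 23/42.
Summing (X+Y)·P(x,y) over outcomes with min(X, Y) ≥ 2 gives 295/84.
E[X + Y | min(X, Y) ≥ 2] = (295/84) / (23/42) = 295/46.

295/46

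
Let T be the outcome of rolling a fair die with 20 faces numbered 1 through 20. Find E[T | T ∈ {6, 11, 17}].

34/3

P(T ∈ {6, 11, 17}) = 3/20.
Σ over the event: 6·1/20 + 11·1/20 + 17·1/20 = 17/10.
E[T | T ∈ {6, 11, 17}] = (17/10) / (3/20) = 34/3.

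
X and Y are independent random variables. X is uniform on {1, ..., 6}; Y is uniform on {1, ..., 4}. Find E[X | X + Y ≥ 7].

Outcomes with X + Y ≥ 7: (3,4), (4,3), (4,4), (5,2), (5,3), (5,4), (6,1), (6,2), (6,3), (6,4), each with probability 1/24.
E[X | X + Y ≥ 7] = (3 + 4 + 4 + 5 + 5 + 5 + 6 + 6 + 6 + 6) / 10 = 5.

5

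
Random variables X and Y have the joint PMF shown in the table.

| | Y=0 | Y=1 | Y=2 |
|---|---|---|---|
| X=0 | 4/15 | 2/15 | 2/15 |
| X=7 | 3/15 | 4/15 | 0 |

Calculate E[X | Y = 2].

0

P(Y = 2) = 2/15.
Σ X·P over the event = 0·(2/15) = 0.
E[X | Y = 2] = (0) / (2/15) = 0.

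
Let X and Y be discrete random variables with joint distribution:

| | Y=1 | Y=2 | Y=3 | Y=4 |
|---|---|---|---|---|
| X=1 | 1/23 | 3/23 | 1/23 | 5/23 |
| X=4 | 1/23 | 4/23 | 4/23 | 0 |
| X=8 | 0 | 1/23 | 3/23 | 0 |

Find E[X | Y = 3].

41/8

P(Y = 3) = 8/23.
Σ X·P over the event = 1·(1/23) + 4·(4/23) + 8·(3/23) = 41/23.
E[X | Y = 3] = (41/23) / (8/23) = 41/8.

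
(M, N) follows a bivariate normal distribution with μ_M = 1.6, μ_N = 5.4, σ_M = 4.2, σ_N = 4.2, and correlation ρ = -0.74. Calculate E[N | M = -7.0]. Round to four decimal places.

11.7640

E[N | M=x] = μ_N + ρ(σ_N/σ_M)(x − μ_M) for jointly normal variables.
E[N | M=-7.0] = 5.4 + (-0.74)·(4.2/4.2)·(-7.0 − (1.6)) = 5.4 + (-0.74)·(-8.6) = 11.7640.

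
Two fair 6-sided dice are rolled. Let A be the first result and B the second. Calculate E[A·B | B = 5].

Outcomes with B = 5: (1,5), (2,5), (3,5), (4,5), (5,5), (6,5), each with probability 1/36.
E[A·B | B = 5] = (5 + 10 + 15 + 20 + 25 + 30) / 6 = 35/2.

35/2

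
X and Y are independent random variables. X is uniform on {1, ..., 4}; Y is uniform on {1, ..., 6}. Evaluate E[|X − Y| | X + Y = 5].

Outcomes with X + Y = 5: (1,4), (2,3), (3,2), (4,1), each with probability 1/24.
E[|X − Y| | X + Y = 5] = (3 + 1 + 1 + 3) / 4 = 2.

2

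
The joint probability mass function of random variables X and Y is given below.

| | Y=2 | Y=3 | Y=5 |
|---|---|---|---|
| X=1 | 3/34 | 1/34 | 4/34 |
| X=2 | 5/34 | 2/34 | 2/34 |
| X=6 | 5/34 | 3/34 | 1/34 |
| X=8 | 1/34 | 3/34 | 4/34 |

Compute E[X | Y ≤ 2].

P(Y ≤ 2) = 7/17.
Summing X·P(X=x,Y=y) over the conditioning event gives 3/2.
E[X | Y ≤ 2] = (3/2) / (7/17) = 51/14.

51/14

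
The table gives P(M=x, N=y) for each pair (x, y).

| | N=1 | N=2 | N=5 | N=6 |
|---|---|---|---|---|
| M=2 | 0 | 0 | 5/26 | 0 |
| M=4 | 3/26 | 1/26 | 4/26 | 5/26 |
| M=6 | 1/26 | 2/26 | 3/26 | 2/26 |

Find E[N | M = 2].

P(M = 2) = 5/26.
Summing N·P(M=x,N=y) over the conditioning event gives 25/26.
E[N | M = 2] = (25/26) / (5/26) = 5.

5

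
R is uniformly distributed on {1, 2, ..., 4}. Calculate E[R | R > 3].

Given R > 3, R is equally likely to be any of {4}.
E[R | R > 3] = (4) / 1 = 4.

4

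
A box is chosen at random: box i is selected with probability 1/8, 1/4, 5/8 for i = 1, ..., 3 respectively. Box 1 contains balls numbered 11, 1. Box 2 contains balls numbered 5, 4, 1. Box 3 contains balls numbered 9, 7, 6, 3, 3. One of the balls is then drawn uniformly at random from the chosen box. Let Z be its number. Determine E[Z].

61/12

E[Z | box 1] = (11+1)/2 = 6.
E[Z | box 2] = (5+4+1)/3 = 10/3.
E[Z | box 3] = (9+7+6+3+3)/5 = 28/5.
By the law of total expectation,
E[Z] = (1/8)·(6) + (1/4)·(10/3) + (5/8)·(28/5) = 61/12.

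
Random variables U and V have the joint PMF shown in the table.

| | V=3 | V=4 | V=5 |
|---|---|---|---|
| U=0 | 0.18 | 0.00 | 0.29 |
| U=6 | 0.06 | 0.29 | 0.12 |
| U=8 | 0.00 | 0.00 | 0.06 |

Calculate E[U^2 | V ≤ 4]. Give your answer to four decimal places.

23.7736

P(V ≤ 4) = 0.53.
Σ U^2·P over the event = 0·(0.18) + 36·(0.06) + 36·(0.29) = 12.60.
E[U^2 | V ≤ 4] = (12.60) / (0.53) = 23.7736.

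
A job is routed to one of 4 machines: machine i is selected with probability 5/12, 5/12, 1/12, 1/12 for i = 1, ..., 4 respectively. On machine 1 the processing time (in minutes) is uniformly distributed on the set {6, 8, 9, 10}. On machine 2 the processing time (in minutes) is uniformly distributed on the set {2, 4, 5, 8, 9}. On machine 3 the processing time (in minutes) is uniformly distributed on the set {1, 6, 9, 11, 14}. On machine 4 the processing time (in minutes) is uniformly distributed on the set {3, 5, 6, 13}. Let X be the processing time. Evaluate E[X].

E[X | machine 1] = (6+8+9+10)/4 = 33/4.
E[X | machine 2] = (2+4+5+8+9)/5 = 28/5.
E[X | machine 3] = (1+6+9+11+14)/5 = 41/5.
E[X | machine 4] = (3+5+6+13)/4 = 27/4.
By the law of total expectation,
E[X] = (5/12)·(33/4) + (5/12)·(28/5) + (1/12)·(41/5) + (1/12)·(27/4) = 421/60.

421/60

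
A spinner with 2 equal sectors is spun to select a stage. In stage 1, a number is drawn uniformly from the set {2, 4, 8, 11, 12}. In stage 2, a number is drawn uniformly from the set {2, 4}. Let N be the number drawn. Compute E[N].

26/5

E[N | stage 1] = (2+4+8+11+12)/5 = 37/5.
E[N | stage 2] = (2+4)/2 = 3.
By the law of total expectation,
E[N] = (1/2)·(37/5) + (1/2)·(3) = 26/5.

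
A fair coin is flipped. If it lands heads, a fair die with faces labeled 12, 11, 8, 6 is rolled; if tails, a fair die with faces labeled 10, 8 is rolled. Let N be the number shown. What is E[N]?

E[N | heads] = (12+11+8+6)/4 = 37/4.
E[N | tails] = (10+8)/2 = 9.
E[N] = (1/2)·(37/4) + (1/2)·(9) = 73/8.

73/8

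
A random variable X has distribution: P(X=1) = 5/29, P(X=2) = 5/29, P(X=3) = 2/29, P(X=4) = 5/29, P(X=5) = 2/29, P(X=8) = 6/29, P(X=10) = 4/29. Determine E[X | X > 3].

118/17

P(X > 3) = 17/29.
Σ over the event: 4·5/29 + 5·2/29 + 8·6/29 + 10·4/29 = 118/29.
E[X | X > 3] = (118/29) / (17/29) = 118/17.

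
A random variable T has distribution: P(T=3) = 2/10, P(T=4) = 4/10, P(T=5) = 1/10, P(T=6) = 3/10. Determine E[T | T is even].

34/7

P(T is even) = 7/10.
Σ over the event: 4·2/5 + 6·3/10 = 17/5.
E[T | T is even] = (17/5) / (7/10) = 34/7.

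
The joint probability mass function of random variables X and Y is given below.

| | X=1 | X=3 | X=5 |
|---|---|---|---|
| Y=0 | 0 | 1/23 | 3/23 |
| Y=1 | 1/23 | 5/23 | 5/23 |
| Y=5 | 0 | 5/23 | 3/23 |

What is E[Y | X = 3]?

30/11

P(X = 3) = 11/23.
Summing Y·P(X=x,Y=y) over the conditioning event gives 30/23.
E[Y | X = 3] = (30/23) / (11/23) = 30/11.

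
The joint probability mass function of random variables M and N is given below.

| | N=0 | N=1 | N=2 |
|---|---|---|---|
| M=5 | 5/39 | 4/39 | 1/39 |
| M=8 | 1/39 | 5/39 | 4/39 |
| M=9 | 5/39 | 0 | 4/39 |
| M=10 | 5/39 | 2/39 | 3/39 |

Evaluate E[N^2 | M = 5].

4/5

P(M = 5) = 10/39.
Summing N^2·P(M=x,N=y) over the conditioning event gives 8/39.
E[N^2 | M = 5] = (8/39) / (10/39) = 4/5.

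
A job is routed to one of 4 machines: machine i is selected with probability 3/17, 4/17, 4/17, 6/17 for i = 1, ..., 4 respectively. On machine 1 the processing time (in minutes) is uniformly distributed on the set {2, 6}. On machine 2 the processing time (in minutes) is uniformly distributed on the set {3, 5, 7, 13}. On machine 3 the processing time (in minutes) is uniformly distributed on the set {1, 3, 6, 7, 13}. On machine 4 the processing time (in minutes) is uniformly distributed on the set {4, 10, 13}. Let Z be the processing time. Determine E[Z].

E[Z | machine 1] = (2+6)/2 = 4.
E[Z | machine 2] = (3+5+7+13)/4 = 7.
E[Z | machine 3] = (1+3+6+7+13)/5 = 6.
E[Z | machine 4] = (4+10+13)/3 = 9.
E[Z] = (3/17)·(4) + (4/17)·(7) + (4/17)·(6) + (6/17)·(9) = 118/17.

118/17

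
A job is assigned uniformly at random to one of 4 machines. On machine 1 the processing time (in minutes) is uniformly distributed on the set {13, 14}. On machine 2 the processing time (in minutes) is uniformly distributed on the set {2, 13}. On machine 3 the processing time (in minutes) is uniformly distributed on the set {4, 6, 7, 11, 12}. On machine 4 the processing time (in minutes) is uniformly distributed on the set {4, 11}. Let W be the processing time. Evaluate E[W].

73/8

E[W | machine 1] = (13+14)/2 = 27/2.
E[W | machine 2] = (2+13)/2 = 15/2.
E[W | machine 3] = (4+6+7+11+12)/5 = 8.
E[W | machine 4] = (4+11)/2 = 15/2.
E[W] = (1/4)·(27/2) + (1/4)·(15/2) + (1/4)·(8) + (1/4)·(15/2) = 73/8.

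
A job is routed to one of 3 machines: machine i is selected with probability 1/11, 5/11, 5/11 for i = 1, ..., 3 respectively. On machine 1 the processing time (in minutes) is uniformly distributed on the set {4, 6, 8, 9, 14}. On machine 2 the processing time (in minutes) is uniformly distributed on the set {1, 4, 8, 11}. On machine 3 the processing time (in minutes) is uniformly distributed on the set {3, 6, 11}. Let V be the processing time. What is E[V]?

E[V | machine 1] = (4+6+8+9+14)/5 = 41/5.
E[V | machine 2] = (1+4+8+11)/4 = 6.
E[V | machine 3] = (3+6+11)/3 = 20/3.
By the law of total expectation,
E[V] = (1/11)·(41/5) + (5/11)·(6) + (5/11)·(20/3) = 1073/165.

1073/165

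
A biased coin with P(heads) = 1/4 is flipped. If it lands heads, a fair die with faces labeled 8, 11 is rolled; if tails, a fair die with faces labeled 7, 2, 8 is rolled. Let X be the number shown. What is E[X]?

53/8

E[X | heads] = (8+11)/2 = 19/2.
E[X | tails] = (7+2+8)/3 = 17/3.
By the law of total expectation,
E[X] = (1/4)·(19/2) + (3/4)·(17/3) = 53/8.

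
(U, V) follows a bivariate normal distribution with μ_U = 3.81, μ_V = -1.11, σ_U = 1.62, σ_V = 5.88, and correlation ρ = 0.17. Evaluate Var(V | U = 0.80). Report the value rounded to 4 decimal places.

Var(V | U=x) = (1 − ρ²)·σ_V².
Var(V | U=0.80) = (5.88)²·(1 − (0.17)²) = 34.5744·0.9711 = 33.5752.

33.5752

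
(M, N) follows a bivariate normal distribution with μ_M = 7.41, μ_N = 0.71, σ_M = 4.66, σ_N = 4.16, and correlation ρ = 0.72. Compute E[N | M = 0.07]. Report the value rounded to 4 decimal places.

-4.0078

E[N | M=x] = μ_N + ρ(σ_N/σ_M)(x − μ_M) for jointly normal variables.
E[N | M=0.07] = 0.71 + (0.72)·(4.16/4.66)·(0.07 − (7.41)) = 0.71 + (0.64275)·(-7.34) = -4.0078.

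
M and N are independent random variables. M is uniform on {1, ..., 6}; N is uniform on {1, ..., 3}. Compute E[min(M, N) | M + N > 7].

Outcomes with M + N > 7: (5,3), (6,2), (6,3), each with probability 1/18.
E[min(M, N) | M + N > 7] = (3 + 2 + 3) / 3 = 8/3.

8/3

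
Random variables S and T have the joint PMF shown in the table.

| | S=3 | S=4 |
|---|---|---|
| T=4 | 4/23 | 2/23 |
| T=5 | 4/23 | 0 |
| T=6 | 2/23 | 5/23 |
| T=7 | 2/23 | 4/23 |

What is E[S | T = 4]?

P(T = 4) = 6/23.
Σ S·P over the event = 3·(4/23) + 4·(2/23) = 20/23.
E[S | T = 4] = (20/23) / (6/23) = 10/3.

10/3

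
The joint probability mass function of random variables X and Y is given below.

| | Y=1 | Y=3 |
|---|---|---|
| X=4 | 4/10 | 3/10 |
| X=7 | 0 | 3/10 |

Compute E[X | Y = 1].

P(Y = 1) = 2/5.
Σ X·P over the event = 4·(4/10) = 8/5.
E[X | Y = 1] = (8/5) / (2/5) = 4.

4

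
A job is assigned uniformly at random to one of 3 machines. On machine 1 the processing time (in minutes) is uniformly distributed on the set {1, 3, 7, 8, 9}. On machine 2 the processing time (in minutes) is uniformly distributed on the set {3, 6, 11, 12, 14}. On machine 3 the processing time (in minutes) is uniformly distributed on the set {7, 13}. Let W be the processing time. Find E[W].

E[W | machine 1] = (1+3+7+8+9)/5 = 28/5.
E[W | machine 2] = (3+6+11+12+14)/5 = 46/5.
E[W | machine 3] = (7+13)/2 = 10.
E[W] = (1/3)·(28/5) + (1/3)·(46/5) + (1/3)·(10) = 124/15.

124/15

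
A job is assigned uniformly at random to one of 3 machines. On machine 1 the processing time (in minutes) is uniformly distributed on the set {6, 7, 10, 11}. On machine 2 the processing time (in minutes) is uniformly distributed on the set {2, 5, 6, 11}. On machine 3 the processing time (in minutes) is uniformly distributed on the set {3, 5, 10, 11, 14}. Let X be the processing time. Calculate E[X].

77/10

E[X | machine 1] = (6+7+10+11)/4 = 17/2.
E[X | machine 2] = (2+5+6+11)/4 = 6.
E[X | machine 3] = (3+5+10+11+14)/5 = 43/5.
By the law of total expectation,
E[X] = (1/3)·(17/2) + (1/3)·(6) + (1/3)·(43/5) = 77/10.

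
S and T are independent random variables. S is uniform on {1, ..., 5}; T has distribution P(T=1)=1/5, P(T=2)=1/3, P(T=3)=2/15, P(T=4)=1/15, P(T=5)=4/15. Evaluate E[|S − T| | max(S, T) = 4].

27/14

P(max(S, T) = 4) = 14/75.
Summing |S−T|·P(x,y) over outcomes with max(S, T) = 4 gives 9/25.
E[|S − T| | max(S, T) = 4] = (9/25) / (14/75) = 27/14.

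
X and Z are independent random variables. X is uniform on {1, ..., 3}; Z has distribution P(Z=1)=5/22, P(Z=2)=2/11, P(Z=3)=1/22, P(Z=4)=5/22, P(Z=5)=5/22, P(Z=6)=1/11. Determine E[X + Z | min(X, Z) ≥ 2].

P(min(X, Z) ≥ 2) = 17/33.
Summing (X+Z)·P(x,y) over outcomes with min(X, Z) ≥ 2 gives 221/66.
E[X + Z | min(X, Z) ≥ 2] = (221/66) / (17/33) = 13/2.

13/2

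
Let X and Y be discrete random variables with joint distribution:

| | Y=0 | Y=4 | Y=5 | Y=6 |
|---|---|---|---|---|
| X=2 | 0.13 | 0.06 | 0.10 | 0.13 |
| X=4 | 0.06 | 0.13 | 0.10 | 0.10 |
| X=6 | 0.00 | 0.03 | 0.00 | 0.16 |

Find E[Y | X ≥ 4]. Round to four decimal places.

4.6552

P(X ≥ 4) = 0.58.
Σ Y·P over the event = 0·(0.06) + 4·(0.13) + 5·(0.10) + 6·(0.10) + 4·(0.03) + 6·(0.16) = 2.70.
E[Y | X ≥ 4] = (2.70) / (0.58) = 4.6552.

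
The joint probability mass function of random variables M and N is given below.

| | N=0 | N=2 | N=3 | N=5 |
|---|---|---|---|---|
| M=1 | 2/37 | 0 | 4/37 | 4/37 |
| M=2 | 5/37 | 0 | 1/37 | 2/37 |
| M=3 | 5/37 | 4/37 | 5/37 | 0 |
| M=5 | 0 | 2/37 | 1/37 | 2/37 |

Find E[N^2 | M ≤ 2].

P(M ≤ 2) = 18/37.
Summing N^2·P(M=x,N=y) over the conditioning event gives 195/37.
E[N^2 | M ≤ 2] = (195/37) / (18/37) = 65/6.

65/6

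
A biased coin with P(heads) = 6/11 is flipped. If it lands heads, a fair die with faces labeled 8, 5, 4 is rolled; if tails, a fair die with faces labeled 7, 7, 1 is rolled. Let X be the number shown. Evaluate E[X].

E[X | heads] = (8+5+4)/3 = 17/3.
E[X | tails] = (7+7+1)/3 = 5.
By the law of total expectation,
E[X] = (6/11)·(17/3) + (5/11)·(5) = 59/11.

59/11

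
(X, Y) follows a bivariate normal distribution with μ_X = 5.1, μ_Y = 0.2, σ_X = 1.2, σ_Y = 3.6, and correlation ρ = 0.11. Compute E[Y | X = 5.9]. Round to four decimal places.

E[Y | X=x] = μ_Y + ρ(σ_Y/σ_X)(x − μ_X) for jointly normal variables.
E[Y | X=5.9] = 0.2 + (0.11)·(3.6/1.2)·(5.9 − (5.1)) = 0.2 + (0.33)·(0.8) = 0.4640.

0.4640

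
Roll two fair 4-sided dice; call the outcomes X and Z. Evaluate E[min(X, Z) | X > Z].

Outcomes with X > Z: (2,1), (3,1), (3,2), (4,1), (4,2), (4,3), each with probability 1/16.
E[min(X, Z) | X > Z] = (1 + 1 + 2 + 1 + 2 + 3) / 6 = 5/3.

5/3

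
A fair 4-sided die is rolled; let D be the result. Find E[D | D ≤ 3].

2

Given D ≤ 3, D is equally likely to be any of {1, 2, 3}.
E[D | D ≤ 3] = (1 + 2 + 3) / 3 = 2.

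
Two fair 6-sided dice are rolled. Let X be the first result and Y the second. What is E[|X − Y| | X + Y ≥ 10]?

1

Outcomes with X + Y ≥ 10: (4,6), (5,5), (5,6), (6,4), (6,5), (6,6), each with probability 1/36.
E[|X − Y| | X + Y ≥ 10] = (2 + 0 + 1 + 2 + 1 + 0) / 6 = 1.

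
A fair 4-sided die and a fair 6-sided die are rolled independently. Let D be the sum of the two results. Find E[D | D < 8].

46/9

P(D < 8) = 3/4.
Σ over the event: 2·1/24 + 3·1/12 + 4·1/8 + 5·1/6 + 6·1/6 + 7·1/6 = 23/6.
E[D | D < 8] = (23/6) / (3/4) = 46/9.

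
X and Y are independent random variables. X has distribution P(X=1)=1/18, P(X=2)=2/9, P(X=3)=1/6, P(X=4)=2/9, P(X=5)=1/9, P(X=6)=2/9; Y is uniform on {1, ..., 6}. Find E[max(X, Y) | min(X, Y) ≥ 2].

407/85

P(min(X, Y) ≥ 2) = 85/108.
Summing max(X,Y)·P(x,y) over outcomes with min(X, Y) ≥ 2 gives 407/108.
E[max(X, Y) | min(X, Y) ≥ 2] = (407/108) / (85/108) = 407/85.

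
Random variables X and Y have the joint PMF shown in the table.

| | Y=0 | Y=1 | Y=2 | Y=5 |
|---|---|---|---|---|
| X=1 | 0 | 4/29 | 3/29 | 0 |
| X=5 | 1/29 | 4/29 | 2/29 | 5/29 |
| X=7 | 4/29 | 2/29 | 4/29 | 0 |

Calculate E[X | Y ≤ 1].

71/15

P(Y ≤ 1) = 15/29.
Σ X·P over the event = 1·(4/29) + 5·(1/29) + 5·(4/29) + 7·(4/29) + 7·(2/29) = 71/29.
E[X | Y ≤ 1] = (71/29) / (15/29) = 71/15.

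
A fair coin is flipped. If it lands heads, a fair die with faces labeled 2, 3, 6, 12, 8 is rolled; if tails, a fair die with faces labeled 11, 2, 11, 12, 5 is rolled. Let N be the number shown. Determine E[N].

36/5

E[N | heads] = (2+3+6+12+8)/5 = 31/5.
E[N | tails] = (11+2+11+12+5)/5 = 41/5.
E[N] = (1/2)·(31/5) + (1/2)·(41/5) = 36/5.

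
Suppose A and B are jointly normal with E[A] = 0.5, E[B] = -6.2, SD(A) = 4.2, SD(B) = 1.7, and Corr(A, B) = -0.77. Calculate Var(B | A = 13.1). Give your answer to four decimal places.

1.1765

Var(B | A=x) = (1 − ρ²)·σ_B².
Var(B | A=13.1) = (1.7)²·(1 − (-0.77)²) = 2.89·0.4071 = 1.1765.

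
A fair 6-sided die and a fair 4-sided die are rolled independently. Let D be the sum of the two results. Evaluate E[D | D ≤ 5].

P(D ≤ 5) = 5/12.
Σ over the event: 2·1/24 + 3·1/12 + 4·1/8 + 5·1/6 = 5/3.
E[D | D ≤ 5] = (5/3) / (5/12) = 4.

4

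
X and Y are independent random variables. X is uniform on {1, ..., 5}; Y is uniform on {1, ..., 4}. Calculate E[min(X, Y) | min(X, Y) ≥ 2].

P(min(X, Y) ≥ 2) = 3/5.
Summing min(X,Y)·P(x,y) over outcomes with min(X, Y) ≥ 2 gives 8/5.
E[min(X, Y) | min(X, Y) ≥ 2] = (8/5) / (3/5) = 8/3.

8/3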